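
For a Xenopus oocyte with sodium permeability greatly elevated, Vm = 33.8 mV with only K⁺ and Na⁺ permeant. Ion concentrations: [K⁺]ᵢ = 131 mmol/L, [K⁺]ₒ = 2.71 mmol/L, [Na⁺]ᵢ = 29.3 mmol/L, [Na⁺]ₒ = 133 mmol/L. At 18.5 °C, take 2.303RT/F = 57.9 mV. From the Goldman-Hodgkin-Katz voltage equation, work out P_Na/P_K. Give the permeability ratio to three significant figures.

24.2

Let α = P_Na/P_K. GHK: Vm = 57.9·log₁₀[(Kₒ + α·Naₒ)/(Kᵢ + α·Naᵢ)].
10^(Vm/57.9) = 10^(33.8/57.9) = 3.835
So 3.835·(Kᵢ + α·Naᵢ) = Kₒ + α·Naₒ → α = (3.835·131.0 − 2.71) / (133.0 − 3.835·29.3)
α = (502.4 − 2.71) / (133.0 − 112.4) = 499.7/20.63 = 24.22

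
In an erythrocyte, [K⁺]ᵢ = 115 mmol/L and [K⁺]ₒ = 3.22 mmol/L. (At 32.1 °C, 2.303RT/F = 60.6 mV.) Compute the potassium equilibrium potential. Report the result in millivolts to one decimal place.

E = (60.6/z) · log₁₀([K⁺]_out/[K⁺]_in) with z = +1.
= (60.6/1) · log₁₀(3.22/115) = 60.60 · log₁₀(0.028)
= 60.60 · (-1.5528) = -94.10 mV

-94.1 mV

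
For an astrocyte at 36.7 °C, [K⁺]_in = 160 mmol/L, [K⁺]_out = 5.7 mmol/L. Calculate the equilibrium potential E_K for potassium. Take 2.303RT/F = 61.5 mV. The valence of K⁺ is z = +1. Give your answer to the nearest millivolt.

E = (61.5/z) · log₁₀([K⁺]_out/[K⁺]_in) with z = +1.
= (61.5/1) · log₁₀(5.7/160) = 61.50 · log₁₀(0.03563)
= 61.50 · (-1.4482) = -89.07 mV

-89 mV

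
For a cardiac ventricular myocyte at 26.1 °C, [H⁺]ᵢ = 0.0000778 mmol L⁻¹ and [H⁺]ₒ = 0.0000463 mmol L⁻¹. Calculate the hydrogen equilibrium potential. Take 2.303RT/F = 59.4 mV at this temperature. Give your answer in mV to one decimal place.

-13.4 mV

E = (59.4/z) · log₁₀([H⁺]_out/[H⁺]_in) with z = +1.
= (59.4/1) · log₁₀(0.0000463/0.0000778) = 59.40 · log₁₀(0.5951)
= 59.40 · (-0.2254) = -13.39 mV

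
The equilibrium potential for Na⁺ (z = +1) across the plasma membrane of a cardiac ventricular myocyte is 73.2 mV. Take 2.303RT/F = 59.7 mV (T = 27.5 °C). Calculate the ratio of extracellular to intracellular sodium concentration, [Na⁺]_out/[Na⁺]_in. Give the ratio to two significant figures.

log₁₀([out]/[in]) = E·z/(59.7) = 73.2 × 1 / 59.7 = 1.2261
[out]/[in] = 10^(1.2261) = 16.83

17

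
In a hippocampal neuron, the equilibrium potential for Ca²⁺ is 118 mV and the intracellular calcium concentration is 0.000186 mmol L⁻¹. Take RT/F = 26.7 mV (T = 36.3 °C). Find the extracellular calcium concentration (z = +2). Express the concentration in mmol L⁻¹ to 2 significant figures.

Nernst: E = (26.7/2) · ln([out]/[in]), so ln([out]/[in]) = 118.0 × 2 / 26.7 = 8.8390.
[out]/[in] = e^(8.8390) = 6898.
[out] = 6898 × 0.000186 = 1.283 mmol L⁻¹.

1.3 mmol L⁻¹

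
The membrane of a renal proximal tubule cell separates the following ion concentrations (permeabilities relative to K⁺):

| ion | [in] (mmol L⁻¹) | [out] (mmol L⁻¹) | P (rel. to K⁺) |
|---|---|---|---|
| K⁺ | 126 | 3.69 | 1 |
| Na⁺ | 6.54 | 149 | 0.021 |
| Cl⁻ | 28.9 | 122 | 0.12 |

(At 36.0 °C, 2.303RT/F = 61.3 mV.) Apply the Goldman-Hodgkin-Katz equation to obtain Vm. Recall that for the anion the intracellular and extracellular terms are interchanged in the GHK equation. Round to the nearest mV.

Vm = 61.3 · log₁₀[(Σ P·[cation]ₒ + Σ P·[anion]ᵢ) / (Σ P·[cation]ᵢ + Σ P·[anion]ₒ)]
Numerator = 1×3.69 + 0.021×149 + 0.12×28.9 = 10.29
Denominator = 1×126 + 0.021×6.54 + 0.12×122 = 140.8
Vm = 61.3 · log₁₀(0.073073) = 61.3 × (-1.1362) = -69.65 mV

-70 mV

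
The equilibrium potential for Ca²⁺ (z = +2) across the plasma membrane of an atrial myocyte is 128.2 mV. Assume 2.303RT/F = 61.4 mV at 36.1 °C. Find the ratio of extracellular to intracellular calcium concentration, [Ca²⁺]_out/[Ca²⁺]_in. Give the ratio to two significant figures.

15000

log₁₀([out]/[in]) = E·z/(61.4) = 128.2 × 2 / 61.4 = 4.1759
[out]/[in] = 10^(4.1759) = 1.499e+04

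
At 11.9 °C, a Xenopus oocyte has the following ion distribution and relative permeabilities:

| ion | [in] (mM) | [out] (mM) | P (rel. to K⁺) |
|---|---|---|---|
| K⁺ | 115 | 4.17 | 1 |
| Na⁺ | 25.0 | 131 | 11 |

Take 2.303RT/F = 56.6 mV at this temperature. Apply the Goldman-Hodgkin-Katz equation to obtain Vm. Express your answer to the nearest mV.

Vm = 56.6 · log₁₀[(Σ P·[cation]ₒ + Σ P·[anion]ᵢ) / (Σ P·[cation]ᵢ + Σ P·[anion]ₒ)]
Numerator = 1×4.17 + 11×131 = 1445
Denominator = 1×115 + 11×25.0 = 390
Vm = 56.6 · log₁₀(3.7056) = 56.6 × (0.5689) = 32.20 mV

32 mV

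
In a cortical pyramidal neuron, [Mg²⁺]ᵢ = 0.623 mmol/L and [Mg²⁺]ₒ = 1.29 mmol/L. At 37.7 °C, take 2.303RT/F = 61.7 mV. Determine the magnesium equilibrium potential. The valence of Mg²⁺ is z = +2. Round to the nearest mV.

E = (61.7/z) · log₁₀([Mg²⁺]_out/[Mg²⁺]_in) with z = +2.
= (61.7/2) · log₁₀(1.29/0.623) = 30.85 · log₁₀(2.071)
= 30.85 · (0.3161) = 9.75 mV

10 mV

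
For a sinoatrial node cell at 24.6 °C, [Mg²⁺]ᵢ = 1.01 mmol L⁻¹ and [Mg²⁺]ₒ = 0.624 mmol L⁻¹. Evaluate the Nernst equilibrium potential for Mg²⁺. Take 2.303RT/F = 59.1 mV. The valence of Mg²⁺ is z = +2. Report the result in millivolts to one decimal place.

-6.2 mV

E = (59.1/z) · log₁₀([Mg²⁺]_out/[Mg²⁺]_in) with z = +2.
= (59.1/2) · log₁₀(0.624/1.01) = 29.55 · log₁₀(0.6178)
= 29.55 · (-0.2091) = -6.18 mV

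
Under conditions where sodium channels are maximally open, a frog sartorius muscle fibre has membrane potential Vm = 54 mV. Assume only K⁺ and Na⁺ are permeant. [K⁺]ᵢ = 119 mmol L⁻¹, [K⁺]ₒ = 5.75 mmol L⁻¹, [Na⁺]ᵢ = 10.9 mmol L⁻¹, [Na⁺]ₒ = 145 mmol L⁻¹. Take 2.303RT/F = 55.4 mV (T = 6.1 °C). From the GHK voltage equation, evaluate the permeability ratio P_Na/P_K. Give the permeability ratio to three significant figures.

26.5

Let α = P_Na/P_K. GHK: Vm = 55.4·log₁₀[(Kₒ + α·Naₒ)/(Kᵢ + α·Naᵢ)].
10^(Vm/55.4) = 10^(54.0/55.4) = 9.4347
So 9.4347·(Kᵢ + α·Naᵢ) = Kₒ + α·Naₒ → α = (9.4347·119.0 − 5.75) / (145.0 − 9.4347·10.9)
α = (1123 − 5.75) / (145.0 − 102.8) = 1117/42.16 = 26.49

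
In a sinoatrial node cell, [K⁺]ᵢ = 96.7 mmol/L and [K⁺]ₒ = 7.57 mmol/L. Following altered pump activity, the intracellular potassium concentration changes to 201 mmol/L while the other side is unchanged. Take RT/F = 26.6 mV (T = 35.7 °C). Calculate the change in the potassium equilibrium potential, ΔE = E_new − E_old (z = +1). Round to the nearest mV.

E_old = (26.6/1)·ln(7.57/96.7) = -67.76 mV
E_new = (26.6/1)·ln(7.57/201) = -87.22 mV
ΔE = -87.22 − (-67.76) = -19.46 mV

-19 mV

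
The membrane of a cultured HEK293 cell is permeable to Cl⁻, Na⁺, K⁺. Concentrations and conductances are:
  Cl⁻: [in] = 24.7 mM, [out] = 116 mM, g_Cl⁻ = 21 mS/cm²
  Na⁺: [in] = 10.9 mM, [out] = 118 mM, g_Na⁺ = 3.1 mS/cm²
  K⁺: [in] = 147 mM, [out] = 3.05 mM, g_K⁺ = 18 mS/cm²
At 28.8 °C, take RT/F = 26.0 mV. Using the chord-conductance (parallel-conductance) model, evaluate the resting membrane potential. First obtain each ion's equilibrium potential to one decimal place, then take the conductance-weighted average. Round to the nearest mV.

E_Cl⁻ = (26.0/-1)·ln(116/24.7) = -40.2 mV
E_Na⁺ = (26.0/1)·ln(118/10.9) = 61.9 mV
E_K⁺ = (26.0/1)·ln(3.05/147) = -100.8 mV
Vm = (Σ gᵢEᵢ)/(Σ gᵢ) = (21·-40.2 + 3.1·61.9 + 18·-100.8) / (21 + 3.1 + 18)
= -2466.71 / 42.1 = -58.59 mV

-59 mV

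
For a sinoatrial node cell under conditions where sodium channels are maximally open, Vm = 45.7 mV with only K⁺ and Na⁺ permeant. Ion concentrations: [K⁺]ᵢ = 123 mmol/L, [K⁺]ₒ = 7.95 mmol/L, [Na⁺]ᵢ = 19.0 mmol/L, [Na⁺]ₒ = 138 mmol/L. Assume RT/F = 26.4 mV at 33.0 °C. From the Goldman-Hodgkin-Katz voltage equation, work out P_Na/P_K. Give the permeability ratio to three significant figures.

Let α = P_Na/P_K. GHK: Vm = 26.4·ln[(Kₒ + α·Naₒ)/(Kᵢ + α·Naᵢ)].
e^(Vm/26.4) = e^(45.7/26.4) = 5.6466
So 5.6466·(Kᵢ + α·Naᵢ) = Kₒ + α·Naₒ → α = (5.6466·123.0 − 7.95) / (138.0 − 5.6466·19.0)
α = (694.5 − 7.95) / (138.0 − 107.3) = 686.6/30.71 = 22.35

22.4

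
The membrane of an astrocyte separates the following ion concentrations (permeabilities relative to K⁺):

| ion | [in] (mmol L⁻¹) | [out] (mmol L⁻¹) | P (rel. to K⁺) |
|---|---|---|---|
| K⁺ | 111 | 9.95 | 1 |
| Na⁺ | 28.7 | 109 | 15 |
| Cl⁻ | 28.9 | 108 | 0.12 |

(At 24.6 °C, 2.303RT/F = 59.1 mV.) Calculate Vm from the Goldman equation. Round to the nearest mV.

28 mV

Vm = 59.1 · log₁₀[(Σ P·[cation]ₒ + Σ P·[anion]ᵢ) / (Σ P·[cation]ᵢ + Σ P·[anion]ₒ)]
Numerator = 1×9.95 + 15×109 + 0.12×28.9 = 1648
Denominator = 1×111 + 15×28.7 + 0.12×108 = 554.5
Vm = 59.1 · log₁₀(2.973) = 59.1 × (0.4732) = 27.97 mV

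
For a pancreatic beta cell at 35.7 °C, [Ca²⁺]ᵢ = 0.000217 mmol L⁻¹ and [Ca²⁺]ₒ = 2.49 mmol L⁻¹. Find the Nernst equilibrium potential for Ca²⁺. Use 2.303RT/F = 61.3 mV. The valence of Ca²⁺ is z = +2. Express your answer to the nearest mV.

E = (61.3/z) · log₁₀([Ca²⁺]_out/[Ca²⁺]_in) with z = +2.
= (61.3/2) · log₁₀(2.49/0.000217) = 30.65 · log₁₀(1.147e+04)
= 30.65 · (4.0597) = 124.43 mV

124 mV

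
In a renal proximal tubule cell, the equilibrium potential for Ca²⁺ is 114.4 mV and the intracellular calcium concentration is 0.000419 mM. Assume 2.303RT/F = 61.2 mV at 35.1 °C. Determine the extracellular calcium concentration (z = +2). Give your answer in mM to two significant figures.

Nernst: E = (61.2/2) · log₁₀([out]/[in]), so log₁₀([out]/[in]) = 114.4 × 2 / 61.2 = 3.7386.
[out]/[in] = 10^(3.7386) = 5477.
[out] = 5477 × 0.000419 = 2.295 mM.

2.3 mM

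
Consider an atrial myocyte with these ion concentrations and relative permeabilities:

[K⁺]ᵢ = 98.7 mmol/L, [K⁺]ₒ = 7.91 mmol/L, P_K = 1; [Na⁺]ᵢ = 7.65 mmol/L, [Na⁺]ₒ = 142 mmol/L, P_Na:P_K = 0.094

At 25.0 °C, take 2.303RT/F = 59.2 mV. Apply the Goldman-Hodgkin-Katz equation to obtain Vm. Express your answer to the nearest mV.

Vm = 59.2 · log₁₀[(Σ P·[cation]ₒ + Σ P·[anion]ᵢ) / (Σ P·[cation]ᵢ + Σ P·[anion]ₒ)]
Numerator = 1×7.91 + 0.094×142 = 21.26
Denominator = 1×98.7 + 0.094×7.65 = 99.42
Vm = 59.2 · log₁₀(0.21382) = 59.2 × (-0.6699) = -39.66 mV

-40 mV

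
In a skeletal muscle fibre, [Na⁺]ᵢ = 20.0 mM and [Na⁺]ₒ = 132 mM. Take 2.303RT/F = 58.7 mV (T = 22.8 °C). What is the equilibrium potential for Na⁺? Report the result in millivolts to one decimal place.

48.1 mV

E = (58.7/z) · log₁₀([Na⁺]_out/[Na⁺]_in) with z = +1.
= (58.7/1) · log₁₀(132/20.0) = 58.70 · log₁₀(6.6)
= 58.70 · (0.8195) = 48.11 mV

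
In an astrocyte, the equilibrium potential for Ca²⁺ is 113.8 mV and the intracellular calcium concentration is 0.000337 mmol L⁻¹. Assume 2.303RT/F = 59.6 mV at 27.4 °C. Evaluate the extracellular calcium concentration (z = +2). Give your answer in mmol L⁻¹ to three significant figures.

Nernst: E = (59.6/2) · log₁₀([out]/[in]), so log₁₀([out]/[in]) = 113.8 × 2 / 59.6 = 3.8188.
[out]/[in] = 10^(3.8188) = 6589.
[out] = 6589 × 0.000337 = 2.22 mmol L⁻¹.

2.22 mmol L⁻¹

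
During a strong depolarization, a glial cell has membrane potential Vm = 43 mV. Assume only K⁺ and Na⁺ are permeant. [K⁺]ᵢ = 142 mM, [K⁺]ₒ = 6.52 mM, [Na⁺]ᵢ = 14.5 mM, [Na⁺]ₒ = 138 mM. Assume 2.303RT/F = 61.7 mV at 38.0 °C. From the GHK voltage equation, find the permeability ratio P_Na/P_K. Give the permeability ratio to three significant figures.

10.6

Let α = P_Na/P_K. GHK: Vm = 61.7·log₁₀[(Kₒ + α·Naₒ)/(Kᵢ + α·Naᵢ)].
10^(Vm/61.7) = 10^(43.0/61.7) = 4.9765
So 4.9765·(Kᵢ + α·Naᵢ) = Kₒ + α·Naₒ → α = (4.9765·142.0 − 6.52) / (138.0 − 4.9765·14.5)
α = (706.7 − 6.52) / (138.0 − 72.16) = 700.1/65.84 = 10.63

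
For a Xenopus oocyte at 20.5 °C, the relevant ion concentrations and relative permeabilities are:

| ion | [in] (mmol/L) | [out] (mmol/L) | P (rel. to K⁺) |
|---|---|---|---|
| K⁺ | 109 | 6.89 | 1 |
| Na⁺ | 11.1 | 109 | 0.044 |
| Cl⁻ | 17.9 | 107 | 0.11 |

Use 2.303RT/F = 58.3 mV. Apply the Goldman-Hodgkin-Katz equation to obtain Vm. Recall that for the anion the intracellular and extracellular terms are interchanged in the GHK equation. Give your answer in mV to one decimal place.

Vm = 58.3 · log₁₀[(Σ P·[cation]ₒ + Σ P·[anion]ᵢ) / (Σ P·[cation]ᵢ + Σ P·[anion]ₒ)]
Numerator = 1×6.89 + 0.044×109 + 0.11×17.9 = 13.65
Denominator = 1×109 + 0.044×11.1 + 0.11×107 = 121.3
Vm = 58.3 · log₁₀(0.11261) = 58.3 × (-0.9484) = -55.29 mV

-55.3 mV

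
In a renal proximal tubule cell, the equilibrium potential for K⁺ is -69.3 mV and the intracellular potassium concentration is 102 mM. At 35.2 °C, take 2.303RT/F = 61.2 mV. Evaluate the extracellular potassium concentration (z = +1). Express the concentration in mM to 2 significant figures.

7.5 mM

Nernst: E = (61.2/1) · log₁₀([out]/[in]), so log₁₀([out]/[in]) = -69.3 × 1 / 61.2 = -1.1324.
[out]/[in] = 10^(-1.1324) = 0.07373.
[out] = 0.07373 × 102 = 7.521 mM.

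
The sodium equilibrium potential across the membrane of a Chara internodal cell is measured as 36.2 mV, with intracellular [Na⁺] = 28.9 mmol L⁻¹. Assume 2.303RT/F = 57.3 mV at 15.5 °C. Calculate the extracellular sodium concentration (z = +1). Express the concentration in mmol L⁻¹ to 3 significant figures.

124 mmol L⁻¹

Nernst: E = (57.3/1) · log₁₀([out]/[in]), so log₁₀([out]/[in]) = 36.2 × 1 / 57.3 = 0.6318.
[out]/[in] = 10^(0.6318) = 4.283.
[out] = 4.283 × 28.9 = 123.8 mmol L⁻¹.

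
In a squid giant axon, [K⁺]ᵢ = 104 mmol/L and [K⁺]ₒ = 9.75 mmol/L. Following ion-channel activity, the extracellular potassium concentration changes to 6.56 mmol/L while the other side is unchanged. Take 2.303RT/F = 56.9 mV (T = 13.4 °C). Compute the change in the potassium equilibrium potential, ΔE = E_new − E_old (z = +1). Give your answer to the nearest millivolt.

E_old = (56.9/1)·log₁₀(9.75/104) = -58.49 mV
E_new = (56.9/1)·log₁₀(6.56/104) = -68.29 mV
ΔE = -68.29 − (-58.49) = -9.79 mV

-10 mV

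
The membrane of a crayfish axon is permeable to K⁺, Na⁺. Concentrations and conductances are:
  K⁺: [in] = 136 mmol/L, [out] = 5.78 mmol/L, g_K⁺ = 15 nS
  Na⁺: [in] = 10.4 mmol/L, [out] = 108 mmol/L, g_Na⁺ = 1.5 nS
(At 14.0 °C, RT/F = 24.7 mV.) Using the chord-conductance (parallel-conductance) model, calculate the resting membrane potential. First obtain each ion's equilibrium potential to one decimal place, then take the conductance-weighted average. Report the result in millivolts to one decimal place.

-65.7 mV

E_K⁺ = (24.7/1)·ln(5.78/136) = -78.0 mV
E_Na⁺ = (24.7/1)·ln(108/10.4) = 57.8 mV
Vm = (Σ gᵢEᵢ)/(Σ gᵢ) = (15·-78.0 + 1.5·57.8) / (15 + 1.5)
= -1083.30 / 16.5 = -65.65 mV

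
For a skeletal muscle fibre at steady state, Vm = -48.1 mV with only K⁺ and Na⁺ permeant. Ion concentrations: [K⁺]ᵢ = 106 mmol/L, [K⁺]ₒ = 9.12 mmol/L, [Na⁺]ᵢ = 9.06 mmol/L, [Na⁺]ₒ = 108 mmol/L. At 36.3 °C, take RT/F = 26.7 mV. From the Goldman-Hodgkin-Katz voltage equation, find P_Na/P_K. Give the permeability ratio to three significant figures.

0.0786

Let α = P_Na/P_K. GHK: Vm = 26.7·ln[(Kₒ + α·Naₒ)/(Kᵢ + α·Naᵢ)].
e^(Vm/26.7) = e^(-48.1/26.7) = 0.16505
So 0.16505·(Kᵢ + α·Naᵢ) = Kₒ + α·Naₒ → α = (0.16505·106.0 − 9.12) / (108.0 − 0.16505·9.06)
α = (17.5 − 9.12) / (108.0 − 1.495) = 8.375/106.5 = 0.07864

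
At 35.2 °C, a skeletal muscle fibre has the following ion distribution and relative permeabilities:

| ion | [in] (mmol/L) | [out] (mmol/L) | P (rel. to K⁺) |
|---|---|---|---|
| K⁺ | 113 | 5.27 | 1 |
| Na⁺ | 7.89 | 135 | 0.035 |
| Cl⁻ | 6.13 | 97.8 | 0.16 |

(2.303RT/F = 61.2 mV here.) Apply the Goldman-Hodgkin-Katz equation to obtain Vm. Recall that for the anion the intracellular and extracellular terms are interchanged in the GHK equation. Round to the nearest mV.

-65 mV

Vm = 61.2 · log₁₀[(Σ P·[cation]ₒ + Σ P·[anion]ᵢ) / (Σ P·[cation]ᵢ + Σ P·[anion]ₒ)]
Numerator = 1×5.27 + 0.035×135 + 0.16×6.13 = 10.98
Denominator = 1×113 + 0.035×7.89 + 0.16×97.8 = 128.9
Vm = 61.2 · log₁₀(0.085134) = 61.2 × (-1.0699) = -65.48 mV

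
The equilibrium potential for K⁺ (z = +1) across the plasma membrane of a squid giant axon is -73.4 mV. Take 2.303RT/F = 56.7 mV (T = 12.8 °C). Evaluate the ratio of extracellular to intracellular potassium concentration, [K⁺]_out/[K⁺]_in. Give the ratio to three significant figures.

log₁₀([out]/[in]) = E·z/(56.7) = -73.4 × 1 / 56.7 = -1.2945
[out]/[in] = 10^(-1.2945) = 0.05075

0.0508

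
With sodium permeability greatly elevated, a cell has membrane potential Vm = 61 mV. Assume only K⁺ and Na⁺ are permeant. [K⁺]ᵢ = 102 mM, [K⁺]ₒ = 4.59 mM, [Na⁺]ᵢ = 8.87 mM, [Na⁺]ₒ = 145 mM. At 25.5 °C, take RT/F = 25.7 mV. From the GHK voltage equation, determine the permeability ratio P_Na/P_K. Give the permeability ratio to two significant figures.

Let α = P_Na/P_K. GHK: Vm = 25.7·ln[(Kₒ + α·Naₒ)/(Kᵢ + α·Naᵢ)].
e^(Vm/25.7) = e^(61.0/25.7) = 10.735
So 10.735·(Kᵢ + α·Naᵢ) = Kₒ + α·Naₒ → α = (10.735·102.0 − 4.59) / (145.0 − 10.735·8.87)
α = (1095 − 4.59) / (145.0 − 95.22) = 1090/49.78 = 21.91

22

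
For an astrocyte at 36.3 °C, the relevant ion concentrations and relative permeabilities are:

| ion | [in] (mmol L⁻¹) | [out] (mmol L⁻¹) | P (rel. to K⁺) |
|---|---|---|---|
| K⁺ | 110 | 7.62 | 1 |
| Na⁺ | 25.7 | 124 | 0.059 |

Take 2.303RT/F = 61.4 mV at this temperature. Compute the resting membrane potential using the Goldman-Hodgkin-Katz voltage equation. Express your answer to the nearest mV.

-54 mV

Vm = 61.4 · log₁₀[(Σ P·[cation]ₒ + Σ P·[anion]ᵢ) / (Σ P·[cation]ᵢ + Σ P·[anion]ₒ)]
Numerator = 1×7.62 + 0.059×124 = 14.94
Denominator = 1×110 + 0.059×25.7 = 111.5
Vm = 61.4 · log₁₀(0.13394) = 61.4 × (-0.8731) = -53.61 mV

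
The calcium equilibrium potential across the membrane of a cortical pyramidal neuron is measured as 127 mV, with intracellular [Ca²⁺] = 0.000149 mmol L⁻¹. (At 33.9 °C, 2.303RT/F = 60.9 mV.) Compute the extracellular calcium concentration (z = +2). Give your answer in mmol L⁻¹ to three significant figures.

Nernst: E = (60.9/2) · log₁₀([out]/[in]), so log₁₀([out]/[in]) = 127.0 × 2 / 60.9 = 4.1708.
[out]/[in] = 10^(4.1708) = 1.482e+04.
[out] = 1.482e+04 × 0.000149 = 2.208 mmol L⁻¹.

2.21 mmol L⁻¹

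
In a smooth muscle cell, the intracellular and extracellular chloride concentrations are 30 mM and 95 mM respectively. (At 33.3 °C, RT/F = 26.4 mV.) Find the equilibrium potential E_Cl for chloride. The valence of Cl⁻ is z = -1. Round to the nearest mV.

-30 mV

E = (26.4/z) · ln([Cl⁻]_out/[Cl⁻]_in) with z = -1.
For an anion, dividing by z = -1 reverses the sign.
= (26.4/-1) · ln(95/30) = -26.40 · ln(3.167)
= -26.40 · (1.1527) = -30.43 mV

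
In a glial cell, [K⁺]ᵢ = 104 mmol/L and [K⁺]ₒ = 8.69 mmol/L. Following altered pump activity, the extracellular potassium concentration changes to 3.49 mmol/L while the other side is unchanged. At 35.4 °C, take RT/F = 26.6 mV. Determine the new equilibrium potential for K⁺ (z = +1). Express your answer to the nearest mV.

After the shift: [K⁺]_out = 3.49, [K⁺]_in = 104 mmol/L.
E_new = (26.6/1)·ln(3.49/104) = 26.60 · (-3.3945) = -90.29 mV

-90 mV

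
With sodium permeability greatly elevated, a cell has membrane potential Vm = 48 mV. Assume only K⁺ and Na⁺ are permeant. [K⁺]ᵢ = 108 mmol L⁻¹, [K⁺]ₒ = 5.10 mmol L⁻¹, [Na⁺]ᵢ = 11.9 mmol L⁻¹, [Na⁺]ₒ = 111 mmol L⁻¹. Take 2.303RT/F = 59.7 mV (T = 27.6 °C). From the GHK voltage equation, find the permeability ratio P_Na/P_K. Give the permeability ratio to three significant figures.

Let α = P_Na/P_K. GHK: Vm = 59.7·log₁₀[(Kₒ + α·Naₒ)/(Kᵢ + α·Naᵢ)].
10^(Vm/59.7) = 10^(48.0/59.7) = 6.3682
So 6.3682·(Kᵢ + α·Naᵢ) = Kₒ + α·Naₒ → α = (6.3682·108.0 − 5.1) / (111.0 − 6.3682·11.9)
α = (687.8 − 5.1) / (111.0 − 75.78) = 682.7/35.22 = 19.38

19.4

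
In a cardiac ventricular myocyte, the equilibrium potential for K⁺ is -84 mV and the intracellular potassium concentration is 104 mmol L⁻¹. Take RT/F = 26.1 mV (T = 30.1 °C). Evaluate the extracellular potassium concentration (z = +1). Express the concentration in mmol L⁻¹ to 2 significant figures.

4.2 mmol L⁻¹

Nernst: E = (26.1/1) · ln([out]/[in]), so ln([out]/[in]) = -84.0 × 1 / 26.1 = -3.2184.
[out]/[in] = e^(-3.2184) = 0.04002.
[out] = 0.04002 × 104 = 4.162 mmol L⁻¹.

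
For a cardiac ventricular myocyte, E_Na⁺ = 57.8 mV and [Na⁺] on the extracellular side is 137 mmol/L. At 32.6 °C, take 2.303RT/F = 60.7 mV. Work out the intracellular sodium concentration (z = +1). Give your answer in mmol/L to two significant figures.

Nernst: E = (60.7/1) · log₁₀([out]/[in]), so log₁₀([out]/[in]) = 57.8 × 1 / 60.7 = 0.9522.
[out]/[in] = 10^(0.9522) = 8.958.
[in] = 137 / 8.958 = 15.29 mmol/L.

15 mmol/L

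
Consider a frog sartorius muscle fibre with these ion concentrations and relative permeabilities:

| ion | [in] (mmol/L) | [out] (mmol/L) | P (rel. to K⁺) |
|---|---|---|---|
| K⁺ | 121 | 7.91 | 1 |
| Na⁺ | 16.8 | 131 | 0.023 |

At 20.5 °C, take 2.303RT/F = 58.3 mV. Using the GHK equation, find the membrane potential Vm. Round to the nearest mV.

-61 mV

Vm = 58.3 · log₁₀[(Σ P·[cation]ₒ + Σ P·[anion]ᵢ) / (Σ P·[cation]ᵢ + Σ P·[anion]ₒ)]
Numerator = 1×7.91 + 0.023×131 = 10.92
Denominator = 1×121 + 0.023×16.8 = 121.4
Vm = 58.3 · log₁₀(0.089985) = 58.3 × (-1.0458) = -60.97 mV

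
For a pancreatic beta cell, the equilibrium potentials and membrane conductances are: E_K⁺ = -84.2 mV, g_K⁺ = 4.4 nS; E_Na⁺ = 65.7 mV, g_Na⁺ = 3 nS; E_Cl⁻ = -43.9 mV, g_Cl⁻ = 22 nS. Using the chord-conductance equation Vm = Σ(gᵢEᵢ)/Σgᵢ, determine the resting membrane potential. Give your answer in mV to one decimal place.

Σ gᵢEᵢ = 4.4·(-84.2) + 3·(65.7) + 22·(-43.9) = -1139.18
Σ gᵢ = 4.4 + 3 + 22 = 29.4
Vm = -1139.18 / 29.4 = -38.75 mV

-38.7 mV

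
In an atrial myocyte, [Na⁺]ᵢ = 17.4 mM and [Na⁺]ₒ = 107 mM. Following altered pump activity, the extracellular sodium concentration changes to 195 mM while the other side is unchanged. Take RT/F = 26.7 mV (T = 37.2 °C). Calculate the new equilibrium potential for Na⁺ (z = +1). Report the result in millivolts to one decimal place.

After the shift: [Na⁺]_out = 195, [Na⁺]_in = 17.4 mM.
E_new = (26.7/1)·ln(195/17.4) = 26.70 · (2.4165) = 64.52 mV

64.5 mV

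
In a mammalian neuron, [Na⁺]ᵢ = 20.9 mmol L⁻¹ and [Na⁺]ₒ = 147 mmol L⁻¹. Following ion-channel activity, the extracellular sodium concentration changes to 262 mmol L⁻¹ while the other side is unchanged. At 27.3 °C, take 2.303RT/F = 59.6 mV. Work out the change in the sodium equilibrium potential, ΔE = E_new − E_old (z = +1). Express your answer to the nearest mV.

E_old = (59.6/1)·log₁₀(147/20.9) = 50.49 mV
E_new = (59.6/1)·log₁₀(262/20.9) = 65.45 mV
ΔE = 65.45 − (50.49) = 14.96 mV

15 mV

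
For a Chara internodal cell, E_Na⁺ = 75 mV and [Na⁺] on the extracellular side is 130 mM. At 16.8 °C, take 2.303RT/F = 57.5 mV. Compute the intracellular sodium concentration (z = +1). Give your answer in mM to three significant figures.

6.45 mM

Nernst: E = (57.5/1) · log₁₀([out]/[in]), so log₁₀([out]/[in]) = 75.0 × 1 / 57.5 = 1.3043.
[out]/[in] = 10^(1.3043) = 20.15.
[in] = 130 / 20.15 = 6.451 mM.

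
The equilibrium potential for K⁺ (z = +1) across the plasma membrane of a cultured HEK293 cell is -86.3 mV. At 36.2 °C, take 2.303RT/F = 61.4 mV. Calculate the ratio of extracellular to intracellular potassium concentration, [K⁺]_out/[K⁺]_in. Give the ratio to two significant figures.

log₁₀([out]/[in]) = E·z/(61.4) = -86.3 × 1 / 61.4 = -1.4055
[out]/[in] = 10^(-1.4055) = 0.03931

0.039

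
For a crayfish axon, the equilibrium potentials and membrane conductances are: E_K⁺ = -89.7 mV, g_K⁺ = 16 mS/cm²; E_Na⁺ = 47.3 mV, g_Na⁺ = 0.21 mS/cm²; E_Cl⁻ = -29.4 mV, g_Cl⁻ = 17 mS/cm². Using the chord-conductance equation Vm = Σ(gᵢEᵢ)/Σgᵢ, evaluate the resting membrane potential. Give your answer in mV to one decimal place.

-58.0 mV

Σ gᵢEᵢ = 16·(-89.7) + 0.21·(47.3) + 17·(-29.4) = -1925.07
Σ gᵢ = 16 + 0.21 + 17 = 33.21
Vm = -1925.07 / 33.21 = -57.97 mV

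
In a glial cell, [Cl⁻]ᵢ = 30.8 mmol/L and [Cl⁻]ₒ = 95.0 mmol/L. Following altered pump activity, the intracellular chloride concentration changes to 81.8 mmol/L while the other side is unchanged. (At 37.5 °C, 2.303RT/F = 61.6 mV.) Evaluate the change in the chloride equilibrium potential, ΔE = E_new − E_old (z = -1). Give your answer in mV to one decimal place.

26.1 mV

E_old = (61.6/-1)·log₁₀(95.0/30.8) = -30.13 mV
E_new = (61.6/-1)·log₁₀(95.0/81.8) = -4.00 mV
ΔE = -4.00 − (-30.13) = 26.13 mV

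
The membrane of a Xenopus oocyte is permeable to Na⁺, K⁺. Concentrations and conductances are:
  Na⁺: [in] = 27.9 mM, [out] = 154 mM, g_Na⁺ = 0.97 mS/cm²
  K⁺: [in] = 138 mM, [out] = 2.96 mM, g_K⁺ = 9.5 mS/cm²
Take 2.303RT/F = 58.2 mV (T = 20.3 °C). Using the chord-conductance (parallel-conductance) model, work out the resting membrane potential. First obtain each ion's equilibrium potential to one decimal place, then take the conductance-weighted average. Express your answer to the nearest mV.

-84 mV

E_Na⁺ = (58.2/1)·log₁₀(154/27.9) = 43.2 mV
E_K⁺ = (58.2/1)·log₁₀(2.96/138) = -97.1 mV
Vm = (Σ gᵢEᵢ)/(Σ gᵢ) = (0.97·43.2 + 9.5·-97.1) / (0.97 + 9.5)
= -880.55 / 10.47 = -84.10 mV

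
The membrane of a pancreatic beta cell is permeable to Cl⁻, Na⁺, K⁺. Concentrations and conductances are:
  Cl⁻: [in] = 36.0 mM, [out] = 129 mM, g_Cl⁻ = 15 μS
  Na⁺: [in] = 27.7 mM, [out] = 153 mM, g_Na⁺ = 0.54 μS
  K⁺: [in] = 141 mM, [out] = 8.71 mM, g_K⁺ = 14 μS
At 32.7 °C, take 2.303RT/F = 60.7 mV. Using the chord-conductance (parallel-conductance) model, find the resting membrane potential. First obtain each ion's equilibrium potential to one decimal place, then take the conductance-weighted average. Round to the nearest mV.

-51 mV

E_Cl⁻ = (60.7/-1)·log₁₀(129/36.0) = -33.6 mV
E_Na⁺ = (60.7/1)·log₁₀(153/27.7) = 45.1 mV
E_K⁺ = (60.7/1)·log₁₀(8.71/141) = -73.4 mV
Vm = (Σ gᵢEᵢ)/(Σ gᵢ) = (15·-33.6 + 0.54·45.1 + 14·-73.4) / (15 + 0.54 + 14)
= -1507.25 / 29.54 = -51.02 mV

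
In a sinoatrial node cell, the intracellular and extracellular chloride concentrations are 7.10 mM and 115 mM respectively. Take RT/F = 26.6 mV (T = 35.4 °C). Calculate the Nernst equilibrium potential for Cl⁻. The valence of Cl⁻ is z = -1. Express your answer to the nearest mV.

E = (26.6/z) · ln([Cl⁻]_out/[Cl⁻]_in) with z = -1.
For an anion, dividing by z = -1 reverses the sign.
= (26.6/-1) · ln(115/7.10) = -26.60 · ln(16.2)
= -26.60 · (2.7848) = -74.08 mV

-74 mV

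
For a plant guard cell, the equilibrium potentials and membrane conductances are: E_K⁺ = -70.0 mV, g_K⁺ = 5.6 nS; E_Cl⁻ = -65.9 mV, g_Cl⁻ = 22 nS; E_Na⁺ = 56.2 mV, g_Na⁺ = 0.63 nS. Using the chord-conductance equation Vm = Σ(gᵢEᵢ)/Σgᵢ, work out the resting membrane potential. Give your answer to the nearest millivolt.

-64 mV

Σ gᵢEᵢ = 5.6·(-70.0) + 22·(-65.9) + 0.63·(56.2) = -1806.39
Σ gᵢ = 5.6 + 22 + 0.63 = 28.23
Vm = -1806.39 / 28.23 = -63.99 mV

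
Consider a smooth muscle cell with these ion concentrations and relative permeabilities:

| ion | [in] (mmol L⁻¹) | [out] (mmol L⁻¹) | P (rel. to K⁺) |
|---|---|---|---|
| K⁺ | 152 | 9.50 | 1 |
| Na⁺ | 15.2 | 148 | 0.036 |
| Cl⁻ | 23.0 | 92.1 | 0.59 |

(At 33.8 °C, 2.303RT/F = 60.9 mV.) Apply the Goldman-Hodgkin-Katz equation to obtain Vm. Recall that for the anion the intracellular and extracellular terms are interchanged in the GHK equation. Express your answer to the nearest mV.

Vm = 60.9 · log₁₀[(Σ P·[cation]ₒ + Σ P·[anion]ᵢ) / (Σ P·[cation]ᵢ + Σ P·[anion]ₒ)]
Numerator = 1×9.50 + 0.036×148 + 0.59×23.0 = 28.4
Denominator = 1×152 + 0.036×15.2 + 0.59×92.1 = 206.9
Vm = 60.9 · log₁₀(0.13726) = 60.9 × (-0.8624) = -52.52 mV

-53 mV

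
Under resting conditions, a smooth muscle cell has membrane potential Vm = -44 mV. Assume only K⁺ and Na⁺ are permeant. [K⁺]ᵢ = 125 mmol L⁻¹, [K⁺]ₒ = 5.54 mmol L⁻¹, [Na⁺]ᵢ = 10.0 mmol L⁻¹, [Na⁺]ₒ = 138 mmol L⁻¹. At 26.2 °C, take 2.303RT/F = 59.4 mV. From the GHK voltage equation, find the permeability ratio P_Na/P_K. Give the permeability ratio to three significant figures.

Let α = P_Na/P_K. GHK: Vm = 59.4·log₁₀[(Kₒ + α·Naₒ)/(Kᵢ + α·Naᵢ)].
10^(Vm/59.4) = 10^(-44.0/59.4) = 0.18166
So 0.18166·(Kᵢ + α·Naᵢ) = Kₒ + α·Naₒ → α = (0.18166·125.0 − 5.54) / (138.0 − 0.18166·10.0)
α = (22.71 − 5.54) / (138.0 − 1.817) = 17.17/136.2 = 0.1261

0.126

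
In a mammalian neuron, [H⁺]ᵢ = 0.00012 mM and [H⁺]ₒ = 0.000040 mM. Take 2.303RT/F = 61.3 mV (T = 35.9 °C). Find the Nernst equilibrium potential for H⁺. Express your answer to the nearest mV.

E = (61.3/z) · log₁₀([H⁺]_out/[H⁺]_in) with z = +1.
= (61.3/1) · log₁₀(0.000040/0.00012) = 61.30 · log₁₀(0.3333)
= 61.30 · (-0.4771) = -29.25 mV

-29 mV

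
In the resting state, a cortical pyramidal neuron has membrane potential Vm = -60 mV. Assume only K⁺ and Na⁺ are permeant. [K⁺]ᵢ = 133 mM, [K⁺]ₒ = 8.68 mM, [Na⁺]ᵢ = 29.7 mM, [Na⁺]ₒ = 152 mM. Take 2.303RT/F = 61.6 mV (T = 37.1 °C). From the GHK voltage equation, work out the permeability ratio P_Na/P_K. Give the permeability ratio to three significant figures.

0.0365

Let α = P_Na/P_K. GHK: Vm = 61.6·log₁₀[(Kₒ + α·Naₒ)/(Kᵢ + α·Naᵢ)].
10^(Vm/61.6) = 10^(-60.0/61.6) = 0.10616
So 0.10616·(Kᵢ + α·Naᵢ) = Kₒ + α·Naₒ → α = (0.10616·133.0 − 8.68) / (152.0 − 0.10616·29.7)
α = (14.12 − 8.68) / (152.0 − 3.153) = 5.44/148.8 = 0.03655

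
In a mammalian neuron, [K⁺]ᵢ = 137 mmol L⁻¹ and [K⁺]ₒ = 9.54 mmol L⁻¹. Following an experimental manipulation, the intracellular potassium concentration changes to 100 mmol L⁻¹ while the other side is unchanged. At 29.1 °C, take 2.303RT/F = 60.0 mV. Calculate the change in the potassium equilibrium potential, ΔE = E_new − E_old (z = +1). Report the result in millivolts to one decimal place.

E_old = (60.0/1)·log₁₀(9.54/137) = -69.43 mV
E_new = (60.0/1)·log₁₀(9.54/100) = -61.23 mV
ΔE = -61.23 − (-69.43) = 8.20 mV

8.2 mV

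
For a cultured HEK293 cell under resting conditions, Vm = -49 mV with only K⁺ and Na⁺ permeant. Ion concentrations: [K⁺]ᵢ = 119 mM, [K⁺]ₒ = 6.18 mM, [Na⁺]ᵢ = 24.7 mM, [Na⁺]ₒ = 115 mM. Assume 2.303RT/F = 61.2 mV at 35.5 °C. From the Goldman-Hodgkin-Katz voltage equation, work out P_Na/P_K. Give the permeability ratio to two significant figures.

0.11

Let α = P_Na/P_K. GHK: Vm = 61.2·log₁₀[(Kₒ + α·Naₒ)/(Kᵢ + α·Naᵢ)].
10^(Vm/61.2) = 10^(-49.0/61.2) = 0.15825
So 0.15825·(Kᵢ + α·Naᵢ) = Kₒ + α·Naₒ → α = (0.15825·119.0 − 6.18) / (115.0 − 0.15825·24.7)
α = (18.83 − 6.18) / (115.0 − 3.909) = 12.65/111.1 = 0.1139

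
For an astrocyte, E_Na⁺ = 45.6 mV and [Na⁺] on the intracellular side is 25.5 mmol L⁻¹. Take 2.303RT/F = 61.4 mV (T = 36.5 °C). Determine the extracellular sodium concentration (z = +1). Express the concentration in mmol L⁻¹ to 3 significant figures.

Nernst: E = (61.4/1) · log₁₀([out]/[in]), so log₁₀([out]/[in]) = 45.6 × 1 / 61.4 = 0.7427.
[out]/[in] = 10^(0.7427) = 5.529.
[out] = 5.529 × 25.5 = 141 mmol L⁻¹.

141 mmol L⁻¹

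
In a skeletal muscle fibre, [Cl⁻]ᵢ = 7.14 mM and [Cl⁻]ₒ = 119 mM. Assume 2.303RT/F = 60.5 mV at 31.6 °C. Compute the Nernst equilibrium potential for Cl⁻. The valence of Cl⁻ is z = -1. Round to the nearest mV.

-74 mV

E = (60.5/z) · log₁₀([Cl⁻]_out/[Cl⁻]_in) with z = -1.
For an anion, dividing by z = -1 reverses the sign.
= (60.5/-1) · log₁₀(119/7.14) = -60.50 · log₁₀(16.67)
= -60.50 · (1.2218) = -73.92 mV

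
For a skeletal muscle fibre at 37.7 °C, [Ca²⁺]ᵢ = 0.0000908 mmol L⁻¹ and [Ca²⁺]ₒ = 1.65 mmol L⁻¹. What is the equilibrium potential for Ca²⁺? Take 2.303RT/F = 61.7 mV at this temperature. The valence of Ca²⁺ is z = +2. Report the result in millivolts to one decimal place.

131.4 mV

E = (61.7/z) · log₁₀([Ca²⁺]_out/[Ca²⁺]_in) with z = +2.
= (61.7/2) · log₁₀(1.65/0.0000908) = 30.85 · log₁₀(1.817e+04)
= 30.85 · (4.2594) = 131.40 mV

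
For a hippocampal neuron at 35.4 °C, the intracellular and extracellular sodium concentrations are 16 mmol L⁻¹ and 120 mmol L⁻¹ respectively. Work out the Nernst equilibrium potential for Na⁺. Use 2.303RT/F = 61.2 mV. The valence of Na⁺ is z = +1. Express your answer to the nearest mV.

54 mV

E = (61.2/z) · log₁₀([Na⁺]_out/[Na⁺]_in) with z = +1.
= (61.2/1) · log₁₀(120/16) = 61.20 · log₁₀(7.5)
= 61.20 · (0.8751) = 53.55 mV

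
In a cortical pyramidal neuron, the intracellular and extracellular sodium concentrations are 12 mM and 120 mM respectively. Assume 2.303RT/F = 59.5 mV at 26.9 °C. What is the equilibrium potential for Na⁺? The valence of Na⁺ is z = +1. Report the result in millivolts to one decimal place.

E = (59.5/z) · log₁₀([Na⁺]_out/[Na⁺]_in) with z = +1.
= (59.5/1) · log₁₀(120/12) = 59.50 · log₁₀(10)
= 59.50 · (1.0000) = 59.50 mV

59.5 mV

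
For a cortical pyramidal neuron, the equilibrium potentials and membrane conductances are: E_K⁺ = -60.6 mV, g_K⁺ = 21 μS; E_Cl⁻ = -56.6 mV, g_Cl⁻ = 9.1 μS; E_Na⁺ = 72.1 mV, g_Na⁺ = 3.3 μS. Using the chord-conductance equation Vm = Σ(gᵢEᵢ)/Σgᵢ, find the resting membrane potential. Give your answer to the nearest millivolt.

-46 mV

Σ gᵢEᵢ = 21·(-60.6) + 9.1·(-56.6) + 3.3·(72.1) = -1549.73
Σ gᵢ = 21 + 9.1 + 3.3 = 33.4
Vm = -1549.73 / 33.4 = -46.40 mV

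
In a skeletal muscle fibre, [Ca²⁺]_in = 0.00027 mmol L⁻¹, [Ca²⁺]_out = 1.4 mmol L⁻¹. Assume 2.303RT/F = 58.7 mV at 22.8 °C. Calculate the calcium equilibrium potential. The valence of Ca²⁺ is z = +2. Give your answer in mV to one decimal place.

109.0 mV

E = (58.7/z) · log₁₀([Ca²⁺]_out/[Ca²⁺]_in) with z = +2.
= (58.7/2) · log₁₀(1.4/0.00027) = 29.35 · log₁₀(5185)
= 29.35 · (3.7148) = 109.03 mV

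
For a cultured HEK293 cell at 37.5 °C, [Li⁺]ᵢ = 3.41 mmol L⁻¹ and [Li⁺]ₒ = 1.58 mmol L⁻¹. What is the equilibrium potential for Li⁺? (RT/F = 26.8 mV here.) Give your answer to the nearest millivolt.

-21 mV

E = (26.8/z) · ln([Li⁺]_out/[Li⁺]_in) with z = +1.
= (26.8/1) · ln(1.58/3.41) = 26.80 · ln(0.4633)
= 26.80 · (-0.7693) = -20.62 mV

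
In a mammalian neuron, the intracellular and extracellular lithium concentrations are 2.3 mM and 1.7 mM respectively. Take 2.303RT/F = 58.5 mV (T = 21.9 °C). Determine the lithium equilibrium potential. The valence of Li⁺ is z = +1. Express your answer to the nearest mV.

-8 mV

E = (58.5/z) · log₁₀([Li⁺]_out/[Li⁺]_in) with z = +1.
= (58.5/1) · log₁₀(1.7/2.3) = 58.50 · log₁₀(0.7391)
= 58.50 · (-0.1313) = -7.68 mV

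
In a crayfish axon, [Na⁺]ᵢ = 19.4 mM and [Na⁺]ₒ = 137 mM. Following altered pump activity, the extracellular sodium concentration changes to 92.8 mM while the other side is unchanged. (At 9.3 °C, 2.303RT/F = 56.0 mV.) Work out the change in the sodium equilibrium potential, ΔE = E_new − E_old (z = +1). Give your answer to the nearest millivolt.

E_old = (56.0/1)·log₁₀(137/19.4) = 47.54 mV
E_new = (56.0/1)·log₁₀(92.8/19.4) = 38.07 mV
ΔE = 38.07 − (47.54) = -9.47 mV

-9 mV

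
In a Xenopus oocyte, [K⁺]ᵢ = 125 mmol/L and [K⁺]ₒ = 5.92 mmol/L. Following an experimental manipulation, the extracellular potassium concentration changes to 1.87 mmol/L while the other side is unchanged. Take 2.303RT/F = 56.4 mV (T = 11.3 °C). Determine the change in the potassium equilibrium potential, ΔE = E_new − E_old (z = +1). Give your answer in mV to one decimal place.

E_old = (56.4/1)·log₁₀(5.92/125) = -74.71 mV
E_new = (56.4/1)·log₁₀(1.87/125) = -102.93 mV
ΔE = -102.93 − (-74.71) = -28.23 mV

-28.2 mV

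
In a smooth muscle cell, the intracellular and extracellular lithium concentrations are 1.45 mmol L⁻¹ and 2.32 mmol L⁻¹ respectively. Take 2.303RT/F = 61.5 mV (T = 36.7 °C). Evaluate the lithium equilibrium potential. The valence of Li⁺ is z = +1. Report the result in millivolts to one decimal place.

E = (61.5/z) · log₁₀([Li⁺]_out/[Li⁺]_in) with z = +1.
= (61.5/1) · log₁₀(2.32/1.45) = 61.50 · log₁₀(1.6)
= 61.50 · (0.2041) = 12.55 mV

12.6 mV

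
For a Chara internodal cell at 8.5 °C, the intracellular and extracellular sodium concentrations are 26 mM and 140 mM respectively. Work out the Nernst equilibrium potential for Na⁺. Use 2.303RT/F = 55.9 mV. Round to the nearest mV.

E = (55.9/z) · log₁₀([Na⁺]_out/[Na⁺]_in) with z = +1.
= (55.9/1) · log₁₀(140/26) = 55.90 · log₁₀(5.385)
= 55.90 · (0.7312) = 40.87 mV

41 mV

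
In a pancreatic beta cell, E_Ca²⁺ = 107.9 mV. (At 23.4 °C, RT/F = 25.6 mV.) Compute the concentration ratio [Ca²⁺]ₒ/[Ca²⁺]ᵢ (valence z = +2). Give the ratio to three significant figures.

4580

ln([out]/[in]) = E·z/(25.6) = 107.9 × 2 / 25.6 = 8.4297
[out]/[in] = e^(8.4297) = 4581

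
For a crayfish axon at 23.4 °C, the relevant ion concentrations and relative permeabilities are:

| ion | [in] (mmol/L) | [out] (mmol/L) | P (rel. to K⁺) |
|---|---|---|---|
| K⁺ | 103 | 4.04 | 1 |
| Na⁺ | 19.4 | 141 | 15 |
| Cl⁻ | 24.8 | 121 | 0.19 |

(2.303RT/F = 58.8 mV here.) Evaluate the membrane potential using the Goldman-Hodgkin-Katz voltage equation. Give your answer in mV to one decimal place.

Vm = 58.8 · log₁₀[(Σ P·[cation]ₒ + Σ P·[anion]ᵢ) / (Σ P·[cation]ᵢ + Σ P·[anion]ₒ)]
Numerator = 1×4.04 + 15×141 + 0.19×24.8 = 2124
Denominator = 1×103 + 15×19.4 + 0.19×121 = 417
Vm = 58.8 · log₁₀(5.0931) = 58.8 × (0.7070) = 41.57 mV

41.6 mV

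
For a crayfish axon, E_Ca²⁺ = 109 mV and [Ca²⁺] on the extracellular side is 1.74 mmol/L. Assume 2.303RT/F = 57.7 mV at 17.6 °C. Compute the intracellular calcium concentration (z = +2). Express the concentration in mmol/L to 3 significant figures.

0.000290 mmol/L

Nernst: E = (57.7/2) · log₁₀([out]/[in]), so log₁₀([out]/[in]) = 109.0 × 2 / 57.7 = 3.7782.
[out]/[in] = 10^(3.7782) = 6000.
[in] = 1.74 / 6000 = 0.00029 mmol/L.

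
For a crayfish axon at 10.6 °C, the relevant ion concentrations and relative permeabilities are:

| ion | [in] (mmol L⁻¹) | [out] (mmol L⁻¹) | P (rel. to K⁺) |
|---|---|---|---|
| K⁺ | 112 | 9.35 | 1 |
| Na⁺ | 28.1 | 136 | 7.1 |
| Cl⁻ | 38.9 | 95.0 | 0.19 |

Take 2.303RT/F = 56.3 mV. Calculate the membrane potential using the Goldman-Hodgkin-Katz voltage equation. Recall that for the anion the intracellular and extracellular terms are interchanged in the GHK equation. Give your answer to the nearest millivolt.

Vm = 56.3 · log₁₀[(Σ P·[cation]ₒ + Σ P·[anion]ᵢ) / (Σ P·[cation]ᵢ + Σ P·[anion]ₒ)]
Numerator = 1×9.35 + 7.1×136 + 0.19×38.9 = 982.3
Denominator = 1×112 + 7.1×28.1 + 0.19×95.0 = 329.6
Vm = 56.3 · log₁₀(2.9808) = 56.3 × (0.4743) = 26.70 mV

27 mV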